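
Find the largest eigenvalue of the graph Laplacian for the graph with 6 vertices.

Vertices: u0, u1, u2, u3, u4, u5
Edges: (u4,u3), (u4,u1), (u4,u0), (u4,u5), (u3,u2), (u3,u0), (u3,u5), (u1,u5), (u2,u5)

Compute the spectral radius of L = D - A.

Degrees: deg(u0) = 2, deg(u1) = 2, deg(u2) = 2, deg(u3) = 4, deg(u4) = 4, deg(u5) = 4.
L = D − A with rows/columns ordered (u0, u1, u2, u3, u4, u5):
  [ 2,  0,  0, -1, -1,  0]
  [ 0,  2,  0,  0, -1, -1]
  [ 0,  0,  2, -1,  0, -1]
  [-1,  0, -1,  4, -1, -1]
  [-1, -1,  0, -1,  4, -1]
  [ 0, -1, -1, -1, -1,  4]
Characteristic polynomial: det(λI − L) = λ(λ² − 7λ + 9)²(λ − 4).
Roots: λ = 0; (λ² − 7λ + 9) = 0 ⇒ λ = (7 ± √13)/2 ≈ 1.6972, 5.3028 (multiplicity 2); (λ − 4) = 0 ⇒ λ = 4.
(Check: the roots sum (with multiplicity) to 18, matching trace L = Σdeg = 2·9 = 18.)
Laplacian eigenvalues: [0.0, 1.6972, 1.6972, 4.0, 5.3028, 5.3028]. Largest eigenvalue (spectral radius) = 5.3028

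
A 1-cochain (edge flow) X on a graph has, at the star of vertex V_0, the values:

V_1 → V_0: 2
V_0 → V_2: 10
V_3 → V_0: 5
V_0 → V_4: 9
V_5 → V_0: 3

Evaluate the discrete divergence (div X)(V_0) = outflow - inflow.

Divergence = sum of outgoing flows = (-2) + 10 + (-5) + 9 + (-3) = 9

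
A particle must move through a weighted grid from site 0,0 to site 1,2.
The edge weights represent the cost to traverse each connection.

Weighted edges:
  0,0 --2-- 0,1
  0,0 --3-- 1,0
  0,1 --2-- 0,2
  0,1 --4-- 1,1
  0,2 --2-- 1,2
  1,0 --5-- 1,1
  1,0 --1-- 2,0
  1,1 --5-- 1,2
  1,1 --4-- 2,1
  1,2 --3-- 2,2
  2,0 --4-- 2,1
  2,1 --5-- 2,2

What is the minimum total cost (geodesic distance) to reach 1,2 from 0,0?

Shortest path: 0,0 → 0,1 → 0,2 → 1,2, total weight = 6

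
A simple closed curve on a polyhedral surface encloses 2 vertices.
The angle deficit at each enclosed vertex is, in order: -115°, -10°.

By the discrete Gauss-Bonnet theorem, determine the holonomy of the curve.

Holonomy = total enclosed curvature = (-115°) + (-10°) = -125°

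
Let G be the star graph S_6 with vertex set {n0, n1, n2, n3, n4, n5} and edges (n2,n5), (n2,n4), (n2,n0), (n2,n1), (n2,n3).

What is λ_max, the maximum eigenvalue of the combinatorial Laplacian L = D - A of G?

The star S_6 is the complete bipartite graph K_{1,5} (one hub of degree 5, 5 leaves of degree 1). The Laplacian spectrum of K_{p,q} is 0, p (multiplicity q−1), q (multiplicity p−1), p+q. With p = 1, q = 5: 0 once, 1 with multiplicity 4, and 6 once. (Check: trace L = sum of degrees = 10 = 4·1 + 6.)
Laplacian eigenvalues: [0.0, 1.0, 1.0, 1.0, 1.0, 6.0]. Largest eigenvalue (spectral radius) = 6.0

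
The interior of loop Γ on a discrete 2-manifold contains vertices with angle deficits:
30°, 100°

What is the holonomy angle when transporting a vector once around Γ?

Holonomy = total enclosed curvature = 30° + 100° = 130°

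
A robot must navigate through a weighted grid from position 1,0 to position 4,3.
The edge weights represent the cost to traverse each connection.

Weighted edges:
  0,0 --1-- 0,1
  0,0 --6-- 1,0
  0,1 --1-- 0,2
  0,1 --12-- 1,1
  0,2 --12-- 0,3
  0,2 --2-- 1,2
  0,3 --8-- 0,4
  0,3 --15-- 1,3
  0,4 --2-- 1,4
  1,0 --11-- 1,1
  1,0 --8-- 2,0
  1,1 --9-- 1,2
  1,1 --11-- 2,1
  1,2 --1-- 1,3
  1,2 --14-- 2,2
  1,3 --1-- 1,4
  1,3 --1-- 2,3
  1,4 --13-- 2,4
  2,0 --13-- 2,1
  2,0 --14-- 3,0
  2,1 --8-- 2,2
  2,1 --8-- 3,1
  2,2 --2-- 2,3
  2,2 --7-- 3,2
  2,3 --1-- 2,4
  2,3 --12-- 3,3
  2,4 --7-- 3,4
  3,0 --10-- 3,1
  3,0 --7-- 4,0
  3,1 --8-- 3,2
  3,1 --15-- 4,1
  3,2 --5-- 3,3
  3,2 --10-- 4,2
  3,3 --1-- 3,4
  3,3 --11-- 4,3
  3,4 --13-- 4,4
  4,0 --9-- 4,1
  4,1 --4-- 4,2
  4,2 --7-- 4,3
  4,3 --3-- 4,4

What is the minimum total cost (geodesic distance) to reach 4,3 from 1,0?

Shortest path: 1,0 → 0,0 → 0,1 → 0,2 → 1,2 → 1,3 → 2,3 → 2,4 → 3,4 → 3,3 → 4,3, total weight = 32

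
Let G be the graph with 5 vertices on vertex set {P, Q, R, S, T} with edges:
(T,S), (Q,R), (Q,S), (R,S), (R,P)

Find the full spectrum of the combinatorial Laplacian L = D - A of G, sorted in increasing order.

Degrees: deg(P) = 1, deg(Q) = 2, deg(R) = 3, deg(S) = 3, deg(T) = 1.
L = D − A with rows/columns ordered (P, Q, R, S, T):
  [ 1,  0, -1,  0,  0]
  [ 0,  2, -1, -1,  0]
  [-1, -1,  3, -1,  0]
  [ 0, -1, -1,  3, -1]
  [ 0,  0,  0, -1,  1]
Characteristic polynomial: det(λI − L) = λ(λ² − 5λ + 3)(λ² − 5λ + 5).
Roots: λ = 0; (λ² − 5λ + 3) = 0 ⇒ λ = (5 ± √13)/2 ≈ 0.6972, 4.3028; (λ² − 5λ + 5) = 0 ⇒ λ = (5 ± √5)/2 ≈ 1.382, 3.618.
(Check: the roots sum (with multiplicity) to 10, matching trace L = Σdeg = 2·5 = 10.)
Laplacian eigenvalues (increasing order): [0.0, 0.6972, 1.382, 3.618, 4.3028]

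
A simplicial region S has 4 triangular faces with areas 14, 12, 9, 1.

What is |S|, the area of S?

14 + 12 + 9 + 1 = 36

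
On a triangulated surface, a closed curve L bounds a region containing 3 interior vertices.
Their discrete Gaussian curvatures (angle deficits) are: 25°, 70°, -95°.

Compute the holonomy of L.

Holonomy = total enclosed curvature = 25° + 70° + (-95°) = 0°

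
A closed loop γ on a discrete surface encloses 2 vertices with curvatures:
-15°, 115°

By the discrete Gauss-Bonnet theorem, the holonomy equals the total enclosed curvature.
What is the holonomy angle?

Holonomy = total enclosed curvature = (-15°) + 115° = 100°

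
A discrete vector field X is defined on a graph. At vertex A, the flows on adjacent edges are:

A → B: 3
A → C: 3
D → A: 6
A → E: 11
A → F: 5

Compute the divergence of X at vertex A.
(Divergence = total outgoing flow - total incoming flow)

Divergence = sum of outgoing flows = 3 + 3 + (-6) + 11 + 5 = 16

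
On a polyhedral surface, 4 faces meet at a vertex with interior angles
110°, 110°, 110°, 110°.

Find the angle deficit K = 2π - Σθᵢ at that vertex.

Sum of angles = 440°. K = 360° - 440° = -80° = -4π/9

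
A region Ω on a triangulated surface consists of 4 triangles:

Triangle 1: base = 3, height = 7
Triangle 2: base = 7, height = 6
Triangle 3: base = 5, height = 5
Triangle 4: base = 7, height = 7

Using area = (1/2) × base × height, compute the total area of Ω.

(1/2)×3×7 + (1/2)×7×6 + (1/2)×5×5 + (1/2)×7×7 = 68.5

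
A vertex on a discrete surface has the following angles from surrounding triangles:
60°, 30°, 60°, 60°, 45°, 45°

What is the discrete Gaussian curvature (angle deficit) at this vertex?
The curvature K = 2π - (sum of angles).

Sum of angles = 300°. K = 360° - 300° = 60° = π/3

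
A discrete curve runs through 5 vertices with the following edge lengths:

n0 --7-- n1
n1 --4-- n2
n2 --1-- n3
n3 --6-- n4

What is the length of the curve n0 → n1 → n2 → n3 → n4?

Arc length = 7 + 4 + 1 + 6 = 18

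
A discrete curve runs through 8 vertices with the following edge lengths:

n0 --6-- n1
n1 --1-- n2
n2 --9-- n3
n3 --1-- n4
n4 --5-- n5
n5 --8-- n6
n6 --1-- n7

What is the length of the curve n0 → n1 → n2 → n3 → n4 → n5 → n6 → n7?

Arc length = 6 + 1 + 9 + 1 + 5 + 8 + 1 = 31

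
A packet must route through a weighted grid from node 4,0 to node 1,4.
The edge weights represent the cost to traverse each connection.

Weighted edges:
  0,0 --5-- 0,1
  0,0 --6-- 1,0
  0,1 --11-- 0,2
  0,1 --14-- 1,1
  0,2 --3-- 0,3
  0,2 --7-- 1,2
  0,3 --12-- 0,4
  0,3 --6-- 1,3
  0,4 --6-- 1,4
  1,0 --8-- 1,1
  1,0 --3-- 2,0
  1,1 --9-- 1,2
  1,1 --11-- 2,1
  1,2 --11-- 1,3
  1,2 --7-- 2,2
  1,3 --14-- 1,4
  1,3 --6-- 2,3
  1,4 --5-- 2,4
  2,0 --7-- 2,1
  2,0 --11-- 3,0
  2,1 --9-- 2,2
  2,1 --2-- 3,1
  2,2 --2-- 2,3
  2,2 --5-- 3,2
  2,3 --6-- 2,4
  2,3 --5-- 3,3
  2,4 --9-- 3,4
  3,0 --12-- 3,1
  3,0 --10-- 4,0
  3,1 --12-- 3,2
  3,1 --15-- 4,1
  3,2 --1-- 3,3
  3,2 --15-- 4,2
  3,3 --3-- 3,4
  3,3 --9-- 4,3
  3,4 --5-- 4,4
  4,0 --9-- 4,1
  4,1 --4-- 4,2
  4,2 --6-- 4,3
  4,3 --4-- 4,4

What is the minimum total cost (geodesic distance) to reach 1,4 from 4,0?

Shortest path: 4,0 → 4,1 → 4,2 → 4,3 → 4,4 → 3,4 → 2,4 → 1,4, total weight = 42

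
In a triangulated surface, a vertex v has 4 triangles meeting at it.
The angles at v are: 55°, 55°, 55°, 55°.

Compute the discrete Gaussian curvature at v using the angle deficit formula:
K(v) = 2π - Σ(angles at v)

Sum of angles = 220°. K = 360° - 220° = 140°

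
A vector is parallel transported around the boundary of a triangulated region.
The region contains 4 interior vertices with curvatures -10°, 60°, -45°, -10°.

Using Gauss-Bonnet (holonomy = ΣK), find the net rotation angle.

Holonomy = total enclosed curvature = (-10°) + 60° + (-45°) + (-10°) = -5°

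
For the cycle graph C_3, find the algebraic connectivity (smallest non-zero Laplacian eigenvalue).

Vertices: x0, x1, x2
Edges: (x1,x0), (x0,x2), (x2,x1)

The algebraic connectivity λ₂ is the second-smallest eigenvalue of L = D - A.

The cycle graph C_n has Laplacian eigenvalues λ_k = 2 − 2cos(2πk/n), k = 0, 1, …, n−1. Here n = 3:
k=0: 2 − 2cos(0) = 0.0; k=1: 2 − 2cos(2π/3) = 3.0; k=2: 2 − 2cos(4π/3) = 3.0.
Laplacian eigenvalues: [0.0, 3.0, 3.0]. Algebraic connectivity (smallest non-zero eigenvalue) = 3.0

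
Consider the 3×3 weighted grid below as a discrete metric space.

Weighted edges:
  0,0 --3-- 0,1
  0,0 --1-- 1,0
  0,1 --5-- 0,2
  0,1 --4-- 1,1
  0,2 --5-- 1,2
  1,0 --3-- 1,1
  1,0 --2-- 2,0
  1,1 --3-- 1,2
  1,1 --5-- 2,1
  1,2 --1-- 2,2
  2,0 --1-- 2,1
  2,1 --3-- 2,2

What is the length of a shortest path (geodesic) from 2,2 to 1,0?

Shortest path: 2,2 → 2,1 → 2,0 → 1,0, total weight = 6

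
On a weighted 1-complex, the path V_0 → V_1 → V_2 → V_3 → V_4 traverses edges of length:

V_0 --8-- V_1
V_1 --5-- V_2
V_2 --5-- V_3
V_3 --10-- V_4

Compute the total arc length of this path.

Arc length = 8 + 5 + 5 + 10 = 28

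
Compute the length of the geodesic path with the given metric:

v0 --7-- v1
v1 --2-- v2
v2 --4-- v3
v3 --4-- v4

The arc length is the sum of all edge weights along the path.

Arc length = 7 + 2 + 4 + 4 = 17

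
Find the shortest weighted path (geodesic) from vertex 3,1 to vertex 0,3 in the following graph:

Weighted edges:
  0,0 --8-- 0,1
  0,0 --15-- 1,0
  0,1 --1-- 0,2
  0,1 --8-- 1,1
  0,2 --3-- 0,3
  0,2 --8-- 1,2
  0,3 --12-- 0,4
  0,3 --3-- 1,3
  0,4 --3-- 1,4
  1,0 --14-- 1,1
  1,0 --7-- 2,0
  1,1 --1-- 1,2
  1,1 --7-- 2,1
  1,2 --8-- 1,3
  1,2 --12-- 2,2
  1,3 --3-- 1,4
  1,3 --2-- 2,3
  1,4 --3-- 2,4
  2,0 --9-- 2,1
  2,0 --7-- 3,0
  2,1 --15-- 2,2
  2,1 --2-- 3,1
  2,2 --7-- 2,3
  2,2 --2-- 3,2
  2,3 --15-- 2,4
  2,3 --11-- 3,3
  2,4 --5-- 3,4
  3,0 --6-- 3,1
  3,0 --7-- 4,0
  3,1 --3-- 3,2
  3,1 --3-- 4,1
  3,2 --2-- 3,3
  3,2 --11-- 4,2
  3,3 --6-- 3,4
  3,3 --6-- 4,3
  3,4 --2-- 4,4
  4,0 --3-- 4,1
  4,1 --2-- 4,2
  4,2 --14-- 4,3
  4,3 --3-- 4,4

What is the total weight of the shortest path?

Shortest path: 3,1 → 3,2 → 2,2 → 2,3 → 1,3 → 0,3, total weight = 17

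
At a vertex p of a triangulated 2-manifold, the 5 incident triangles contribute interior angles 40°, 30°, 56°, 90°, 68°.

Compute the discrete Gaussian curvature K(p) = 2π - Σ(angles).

Sum of angles = 284°. K = 360° - 284° = 76° = 19π/45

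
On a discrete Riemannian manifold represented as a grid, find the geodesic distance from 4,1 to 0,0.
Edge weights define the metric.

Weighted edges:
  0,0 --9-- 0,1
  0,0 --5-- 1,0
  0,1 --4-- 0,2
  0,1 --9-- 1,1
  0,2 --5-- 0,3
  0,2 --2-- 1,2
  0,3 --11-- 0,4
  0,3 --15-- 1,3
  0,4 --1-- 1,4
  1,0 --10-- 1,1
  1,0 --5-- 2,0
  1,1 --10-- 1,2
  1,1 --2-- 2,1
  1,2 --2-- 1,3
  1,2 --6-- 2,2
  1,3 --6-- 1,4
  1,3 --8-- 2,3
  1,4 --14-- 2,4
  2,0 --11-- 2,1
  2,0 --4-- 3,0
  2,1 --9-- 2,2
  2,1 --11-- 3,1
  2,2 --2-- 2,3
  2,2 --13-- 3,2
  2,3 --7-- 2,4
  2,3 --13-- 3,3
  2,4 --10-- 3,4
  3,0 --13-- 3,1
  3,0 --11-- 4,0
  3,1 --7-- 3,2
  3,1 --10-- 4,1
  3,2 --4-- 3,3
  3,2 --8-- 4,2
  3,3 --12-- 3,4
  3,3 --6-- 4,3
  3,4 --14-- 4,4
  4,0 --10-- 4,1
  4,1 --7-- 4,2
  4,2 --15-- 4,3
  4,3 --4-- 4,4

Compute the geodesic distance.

Shortest path: 4,1 → 4,0 → 3,0 → 2,0 → 1,0 → 0,0, total weight = 35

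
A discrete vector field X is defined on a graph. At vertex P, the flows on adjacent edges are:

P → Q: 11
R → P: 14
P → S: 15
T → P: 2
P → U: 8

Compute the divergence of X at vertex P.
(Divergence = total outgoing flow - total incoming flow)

Divergence = sum of outgoing flows = 11 + (-14) + 15 + (-2) + 8 = 18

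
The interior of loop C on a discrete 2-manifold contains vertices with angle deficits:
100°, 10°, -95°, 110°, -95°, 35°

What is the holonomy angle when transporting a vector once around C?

Holonomy = total enclosed curvature = 100° + 10° + (-95°) + 110° + (-95°) + 35° = 65°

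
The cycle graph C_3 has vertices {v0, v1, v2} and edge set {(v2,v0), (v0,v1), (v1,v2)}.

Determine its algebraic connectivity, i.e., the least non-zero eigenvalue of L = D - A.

The cycle graph C_n has Laplacian eigenvalues λ_k = 2 − 2cos(2πk/n), k = 0, 1, …, n−1. Here n = 3:
k=0: 2 − 2cos(0) = 0.0; k=1: 2 − 2cos(2π/3) = 3.0; k=2: 2 − 2cos(4π/3) = 3.0.
Laplacian eigenvalues: [0.0, 3.0, 3.0]. Algebraic connectivity (smallest non-zero eigenvalue) = 3.0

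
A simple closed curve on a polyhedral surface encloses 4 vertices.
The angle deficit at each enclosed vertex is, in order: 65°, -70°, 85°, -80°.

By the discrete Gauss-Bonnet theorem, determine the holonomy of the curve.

Holonomy = total enclosed curvature = 65° + (-70°) + 85° + (-80°) = 0°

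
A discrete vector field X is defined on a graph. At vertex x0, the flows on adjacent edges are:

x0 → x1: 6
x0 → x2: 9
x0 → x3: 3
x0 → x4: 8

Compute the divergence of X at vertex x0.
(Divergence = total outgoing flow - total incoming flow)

Divergence = sum of outgoing flows = 6 + 9 + 3 + 8 = 26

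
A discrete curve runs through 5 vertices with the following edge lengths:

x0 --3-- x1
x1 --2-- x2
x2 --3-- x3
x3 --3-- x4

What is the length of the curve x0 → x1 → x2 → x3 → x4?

Arc length = 3 + 2 + 3 + 3 = 11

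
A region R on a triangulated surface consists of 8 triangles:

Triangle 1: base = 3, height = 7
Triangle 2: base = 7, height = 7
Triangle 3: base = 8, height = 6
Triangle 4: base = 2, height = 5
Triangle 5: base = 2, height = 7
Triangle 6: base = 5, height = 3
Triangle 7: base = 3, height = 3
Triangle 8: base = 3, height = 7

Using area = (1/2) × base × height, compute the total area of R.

(1/2)×3×7 + (1/2)×7×7 + (1/2)×8×6 + (1/2)×2×5 + (1/2)×2×7 + (1/2)×5×3 + (1/2)×3×3 + (1/2)×3×7 = 93.5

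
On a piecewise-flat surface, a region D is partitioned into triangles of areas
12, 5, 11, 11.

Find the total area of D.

12 + 5 + 11 + 11 = 39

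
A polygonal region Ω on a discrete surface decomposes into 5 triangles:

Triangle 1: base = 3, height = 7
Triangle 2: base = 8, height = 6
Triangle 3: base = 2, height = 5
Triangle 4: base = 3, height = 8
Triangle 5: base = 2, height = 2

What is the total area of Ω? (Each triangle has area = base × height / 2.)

(1/2)×3×7 + (1/2)×8×6 + (1/2)×2×5 + (1/2)×3×8 + (1/2)×2×2 = 53.5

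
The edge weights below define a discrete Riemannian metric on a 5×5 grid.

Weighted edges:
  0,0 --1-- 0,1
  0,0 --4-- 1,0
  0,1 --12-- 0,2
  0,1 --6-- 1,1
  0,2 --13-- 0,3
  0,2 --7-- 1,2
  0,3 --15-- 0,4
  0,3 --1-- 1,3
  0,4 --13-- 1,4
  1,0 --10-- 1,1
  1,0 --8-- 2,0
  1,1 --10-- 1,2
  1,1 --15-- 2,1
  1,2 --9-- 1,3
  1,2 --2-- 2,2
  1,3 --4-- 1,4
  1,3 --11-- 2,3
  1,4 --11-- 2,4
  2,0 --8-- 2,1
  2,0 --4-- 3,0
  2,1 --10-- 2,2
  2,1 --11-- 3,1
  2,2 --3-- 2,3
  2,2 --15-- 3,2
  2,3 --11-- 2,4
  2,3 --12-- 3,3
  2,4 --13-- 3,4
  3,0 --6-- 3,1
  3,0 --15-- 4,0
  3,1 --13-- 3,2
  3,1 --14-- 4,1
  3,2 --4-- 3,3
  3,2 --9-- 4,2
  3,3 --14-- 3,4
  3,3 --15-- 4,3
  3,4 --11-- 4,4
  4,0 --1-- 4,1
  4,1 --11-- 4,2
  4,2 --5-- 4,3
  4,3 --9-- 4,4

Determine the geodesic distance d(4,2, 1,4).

Shortest path: 4,2 → 3,2 → 2,2 → 1,2 → 1,3 → 1,4, total weight = 39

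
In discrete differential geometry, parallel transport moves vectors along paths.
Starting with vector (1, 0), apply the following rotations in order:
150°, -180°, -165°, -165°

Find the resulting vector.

Total rotation: 150° + (-180°) + (-165°) + (-165°) = -360° ≡ 0° (mod 360°). Final vector: (1, 0)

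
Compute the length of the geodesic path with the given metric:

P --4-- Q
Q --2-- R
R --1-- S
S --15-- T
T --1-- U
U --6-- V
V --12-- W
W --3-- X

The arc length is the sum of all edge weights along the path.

Arc length = 4 + 2 + 1 + 15 + 1 + 6 + 12 + 3 = 44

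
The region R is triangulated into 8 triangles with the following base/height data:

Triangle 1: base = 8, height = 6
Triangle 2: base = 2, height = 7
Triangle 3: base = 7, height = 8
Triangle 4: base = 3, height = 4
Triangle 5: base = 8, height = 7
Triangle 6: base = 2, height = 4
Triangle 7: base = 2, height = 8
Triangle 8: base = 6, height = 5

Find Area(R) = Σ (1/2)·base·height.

(1/2)×8×6 + (1/2)×2×7 + (1/2)×7×8 + (1/2)×3×4 + (1/2)×8×7 + (1/2)×2×4 + (1/2)×2×8 + (1/2)×6×5 = 120.0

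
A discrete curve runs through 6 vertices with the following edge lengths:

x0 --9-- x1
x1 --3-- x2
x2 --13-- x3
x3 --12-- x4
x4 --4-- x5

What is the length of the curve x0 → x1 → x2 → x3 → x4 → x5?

Arc length = 9 + 3 + 13 + 12 + 4 = 41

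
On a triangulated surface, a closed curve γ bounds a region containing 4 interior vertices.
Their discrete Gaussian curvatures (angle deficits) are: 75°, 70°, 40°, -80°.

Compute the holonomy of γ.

Holonomy = total enclosed curvature = 75° + 70° + 40° + (-80°) = 105°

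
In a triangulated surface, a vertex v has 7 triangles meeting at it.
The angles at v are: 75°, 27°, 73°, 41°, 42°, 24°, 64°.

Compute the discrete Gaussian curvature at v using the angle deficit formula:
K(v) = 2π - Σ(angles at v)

Sum of angles = 346°. K = 360° - 346° = 14° = 7π/90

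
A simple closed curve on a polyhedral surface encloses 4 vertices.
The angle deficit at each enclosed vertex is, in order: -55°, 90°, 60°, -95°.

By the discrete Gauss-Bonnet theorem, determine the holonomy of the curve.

Holonomy = total enclosed curvature = (-55°) + 90° + 60° + (-95°) = 0°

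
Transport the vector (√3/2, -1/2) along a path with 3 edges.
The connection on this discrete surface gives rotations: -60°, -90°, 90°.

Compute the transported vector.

Total rotation: (-60°) + (-90°) + 90° = -60°. Final vector: (0, -1)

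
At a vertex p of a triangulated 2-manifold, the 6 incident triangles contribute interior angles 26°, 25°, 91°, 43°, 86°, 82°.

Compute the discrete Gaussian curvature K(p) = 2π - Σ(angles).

Sum of angles = 353°. K = 360° - 353° = 7° = 7π/180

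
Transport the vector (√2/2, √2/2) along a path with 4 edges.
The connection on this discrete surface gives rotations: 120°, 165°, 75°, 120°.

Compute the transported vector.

Total rotation: 120° + 165° + 75° + 120° = 480° ≡ 120° (mod 360°). Final vector: (-0.9659, 0.2588)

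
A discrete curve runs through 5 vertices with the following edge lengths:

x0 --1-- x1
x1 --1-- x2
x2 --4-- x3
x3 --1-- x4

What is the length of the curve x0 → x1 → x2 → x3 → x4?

Arc length = 1 + 1 + 4 + 1 = 7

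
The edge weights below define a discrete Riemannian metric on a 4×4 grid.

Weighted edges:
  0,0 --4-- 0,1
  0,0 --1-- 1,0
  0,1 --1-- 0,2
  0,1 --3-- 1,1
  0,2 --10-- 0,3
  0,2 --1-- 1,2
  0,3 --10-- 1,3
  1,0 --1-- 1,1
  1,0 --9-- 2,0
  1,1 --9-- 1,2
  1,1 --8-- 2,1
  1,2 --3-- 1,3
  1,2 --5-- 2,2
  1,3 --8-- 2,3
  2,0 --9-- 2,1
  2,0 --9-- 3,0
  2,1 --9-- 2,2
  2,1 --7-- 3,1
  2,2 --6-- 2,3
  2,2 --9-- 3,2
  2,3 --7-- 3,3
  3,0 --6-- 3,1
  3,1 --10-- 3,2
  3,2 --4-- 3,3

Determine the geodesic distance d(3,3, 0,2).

Shortest path: 3,3 → 3,2 → 2,2 → 1,2 → 0,2, total weight = 19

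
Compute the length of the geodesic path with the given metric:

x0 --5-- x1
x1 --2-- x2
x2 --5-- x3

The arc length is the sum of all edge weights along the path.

Arc length = 5 + 2 + 5 = 12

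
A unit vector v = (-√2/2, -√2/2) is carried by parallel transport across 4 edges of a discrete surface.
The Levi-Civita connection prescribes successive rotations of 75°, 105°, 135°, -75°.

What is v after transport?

Total rotation: 75° + 105° + 135° + (-75°) = 240° ≡ -120° (mod 360°). Final vector: (-0.2588, 0.9659)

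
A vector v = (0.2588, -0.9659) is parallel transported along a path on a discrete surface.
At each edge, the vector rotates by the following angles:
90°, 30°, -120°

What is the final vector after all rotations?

Total rotation: 90° + 30° + (-120°) = 0°. Final vector: (0.2588, -0.9659)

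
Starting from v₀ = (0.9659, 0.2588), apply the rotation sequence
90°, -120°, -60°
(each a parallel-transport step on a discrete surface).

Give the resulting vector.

Total rotation: 90° + (-120°) + (-60°) = -90°. Final vector: (0.2588, -0.9659)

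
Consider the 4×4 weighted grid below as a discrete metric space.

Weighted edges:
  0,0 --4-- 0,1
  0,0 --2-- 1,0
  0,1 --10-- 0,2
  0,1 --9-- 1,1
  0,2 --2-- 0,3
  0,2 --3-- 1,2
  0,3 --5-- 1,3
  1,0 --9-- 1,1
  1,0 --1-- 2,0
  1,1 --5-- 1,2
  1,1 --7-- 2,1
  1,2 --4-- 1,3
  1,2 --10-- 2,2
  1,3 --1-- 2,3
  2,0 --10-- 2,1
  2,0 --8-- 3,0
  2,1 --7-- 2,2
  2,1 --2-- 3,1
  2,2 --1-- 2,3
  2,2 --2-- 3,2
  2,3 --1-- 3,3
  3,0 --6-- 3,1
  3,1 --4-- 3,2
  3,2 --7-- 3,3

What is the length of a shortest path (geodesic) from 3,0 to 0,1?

Shortest path: 3,0 → 2,0 → 1,0 → 0,0 → 0,1, total weight = 15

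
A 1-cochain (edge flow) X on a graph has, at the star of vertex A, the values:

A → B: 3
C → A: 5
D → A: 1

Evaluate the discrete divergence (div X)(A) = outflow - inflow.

Divergence = sum of outgoing flows = 3 + (-5) + (-1) = -3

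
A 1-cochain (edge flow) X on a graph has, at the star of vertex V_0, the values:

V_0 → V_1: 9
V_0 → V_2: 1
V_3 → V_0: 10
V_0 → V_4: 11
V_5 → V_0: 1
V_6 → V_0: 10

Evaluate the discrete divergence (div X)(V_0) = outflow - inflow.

Divergence = sum of outgoing flows = 9 + 1 + (-10) + 11 + (-1) + (-10) = 0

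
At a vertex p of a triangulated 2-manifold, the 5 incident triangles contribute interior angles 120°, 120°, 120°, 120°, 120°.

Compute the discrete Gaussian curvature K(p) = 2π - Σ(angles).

Sum of angles = 600°. K = 360° - 600° = -240°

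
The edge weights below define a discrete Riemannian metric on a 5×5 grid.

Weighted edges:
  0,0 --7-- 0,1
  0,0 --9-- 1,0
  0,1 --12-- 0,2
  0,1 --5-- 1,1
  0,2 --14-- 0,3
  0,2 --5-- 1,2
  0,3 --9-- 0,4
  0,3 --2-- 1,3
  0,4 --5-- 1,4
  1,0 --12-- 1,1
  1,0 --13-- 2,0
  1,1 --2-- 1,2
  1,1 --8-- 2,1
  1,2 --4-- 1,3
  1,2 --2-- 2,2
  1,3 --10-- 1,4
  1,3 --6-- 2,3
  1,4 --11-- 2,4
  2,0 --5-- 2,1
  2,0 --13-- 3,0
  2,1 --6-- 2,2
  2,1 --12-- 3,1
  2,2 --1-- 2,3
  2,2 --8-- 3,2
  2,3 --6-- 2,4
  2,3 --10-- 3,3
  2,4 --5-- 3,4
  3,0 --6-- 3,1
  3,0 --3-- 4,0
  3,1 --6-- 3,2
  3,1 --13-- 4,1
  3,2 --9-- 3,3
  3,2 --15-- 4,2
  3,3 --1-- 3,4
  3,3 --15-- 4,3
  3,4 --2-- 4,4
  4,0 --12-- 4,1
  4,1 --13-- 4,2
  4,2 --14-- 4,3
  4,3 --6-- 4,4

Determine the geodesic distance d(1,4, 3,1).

Shortest path: 1,4 → 1,3 → 1,2 → 2,2 → 3,2 → 3,1, total weight = 30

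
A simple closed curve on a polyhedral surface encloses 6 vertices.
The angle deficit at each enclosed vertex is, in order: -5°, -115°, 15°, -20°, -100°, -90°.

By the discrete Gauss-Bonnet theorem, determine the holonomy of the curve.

Holonomy = total enclosed curvature = (-5°) + (-115°) + 15° + (-20°) + (-100°) + (-90°) = -315°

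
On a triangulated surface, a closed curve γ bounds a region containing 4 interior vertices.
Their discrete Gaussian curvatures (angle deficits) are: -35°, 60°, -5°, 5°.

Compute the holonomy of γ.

Holonomy = total enclosed curvature = (-35°) + 60° + (-5°) + 5° = 25°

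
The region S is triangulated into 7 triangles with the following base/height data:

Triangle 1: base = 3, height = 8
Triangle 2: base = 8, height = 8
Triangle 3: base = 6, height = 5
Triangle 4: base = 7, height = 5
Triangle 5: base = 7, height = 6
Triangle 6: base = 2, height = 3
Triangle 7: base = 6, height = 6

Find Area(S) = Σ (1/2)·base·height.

(1/2)×3×8 + (1/2)×8×8 + (1/2)×6×5 + (1/2)×7×5 + (1/2)×7×6 + (1/2)×2×3 + (1/2)×6×6 = 118.5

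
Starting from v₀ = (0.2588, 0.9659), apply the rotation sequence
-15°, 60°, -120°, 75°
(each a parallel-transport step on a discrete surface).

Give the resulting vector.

Total rotation: (-15°) + 60° + (-120°) + 75° = 0°. Final vector: (0.2588, 0.9659)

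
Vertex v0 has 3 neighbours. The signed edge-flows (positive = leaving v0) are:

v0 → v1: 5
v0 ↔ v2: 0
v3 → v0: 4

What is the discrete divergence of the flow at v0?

Divergence = sum of outgoing flows = 5 + 0 + (-4) = 1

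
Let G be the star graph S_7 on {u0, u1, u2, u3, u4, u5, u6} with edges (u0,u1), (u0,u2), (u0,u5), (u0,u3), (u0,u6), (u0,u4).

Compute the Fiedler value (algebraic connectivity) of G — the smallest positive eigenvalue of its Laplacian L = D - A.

The star S_7 is the complete bipartite graph K_{1,6} (one hub of degree 6, 6 leaves of degree 1). The Laplacian spectrum of K_{p,q} is 0, p (multiplicity q−1), q (multiplicity p−1), p+q. With p = 1, q = 6: 0 once, 1 with multiplicity 5, and 7 once. (Check: trace L = sum of degrees = 12 = 5·1 + 7.)
Laplacian eigenvalues: [0.0, 1.0, 1.0, 1.0, 1.0, 1.0, 7.0]. Algebraic connectivity (smallest non-zero eigenvalue) = 1.0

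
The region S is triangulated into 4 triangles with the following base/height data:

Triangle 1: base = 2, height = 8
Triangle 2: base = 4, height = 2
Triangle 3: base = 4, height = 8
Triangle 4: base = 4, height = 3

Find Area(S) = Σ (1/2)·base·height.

(1/2)×2×8 + (1/2)×4×2 + (1/2)×4×8 + (1/2)×4×3 = 34.0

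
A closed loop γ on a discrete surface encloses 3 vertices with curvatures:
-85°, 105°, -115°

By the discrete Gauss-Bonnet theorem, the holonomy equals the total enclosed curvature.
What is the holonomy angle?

Holonomy = total enclosed curvature = (-85°) + 105° + (-115°) = -95°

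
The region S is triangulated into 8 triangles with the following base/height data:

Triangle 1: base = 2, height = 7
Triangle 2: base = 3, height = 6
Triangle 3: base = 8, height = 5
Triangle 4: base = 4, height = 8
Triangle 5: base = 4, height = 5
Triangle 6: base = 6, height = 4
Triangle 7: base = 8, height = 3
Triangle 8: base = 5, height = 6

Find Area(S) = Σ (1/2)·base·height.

(1/2)×2×7 + (1/2)×3×6 + (1/2)×8×5 + (1/2)×4×8 + (1/2)×4×5 + (1/2)×6×4 + (1/2)×8×3 + (1/2)×5×6 = 101.0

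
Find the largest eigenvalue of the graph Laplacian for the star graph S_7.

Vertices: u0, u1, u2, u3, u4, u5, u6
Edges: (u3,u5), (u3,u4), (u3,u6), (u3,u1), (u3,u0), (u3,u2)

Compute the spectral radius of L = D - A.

The star S_7 is the complete bipartite graph K_{1,6} (one hub of degree 6, 6 leaves of degree 1). The Laplacian spectrum of K_{p,q} is 0, p (multiplicity q−1), q (multiplicity p−1), p+q. With p = 1, q = 6: 0 once, 1 with multiplicity 5, and 7 once. (Check: trace L = sum of degrees = 12 = 5·1 + 7.)
Laplacian eigenvalues: [0.0, 1.0, 1.0, 1.0, 1.0, 1.0, 7.0]. Largest eigenvalue (spectral radius) = 7.0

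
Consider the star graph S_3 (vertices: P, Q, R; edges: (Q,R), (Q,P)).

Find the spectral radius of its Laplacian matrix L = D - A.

The star S_3 is the complete bipartite graph K_{1,2} (one hub of degree 2, 2 leaves of degree 1). The Laplacian spectrum of K_{p,q} is 0, p (multiplicity q−1), q (multiplicity p−1), p+q. With p = 1, q = 2: 0 once, 1 with multiplicity 1, and 3 once. (Check: trace L = sum of degrees = 4 = 1·1 + 3.)
Laplacian eigenvalues: [0.0, 1.0, 3.0]. Largest eigenvalue (spectral radius) = 3.0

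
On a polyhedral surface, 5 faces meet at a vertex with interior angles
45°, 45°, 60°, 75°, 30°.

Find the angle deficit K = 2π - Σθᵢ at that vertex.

Sum of angles = 255°. K = 360° - 255° = 105° = 7π/12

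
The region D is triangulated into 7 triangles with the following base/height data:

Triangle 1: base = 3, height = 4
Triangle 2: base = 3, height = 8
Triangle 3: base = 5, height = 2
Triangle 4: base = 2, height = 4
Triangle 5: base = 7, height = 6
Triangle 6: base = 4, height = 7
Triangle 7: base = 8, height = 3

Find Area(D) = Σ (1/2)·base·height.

(1/2)×3×4 + (1/2)×3×8 + (1/2)×5×2 + (1/2)×2×4 + (1/2)×7×6 + (1/2)×4×7 + (1/2)×8×3 = 74.0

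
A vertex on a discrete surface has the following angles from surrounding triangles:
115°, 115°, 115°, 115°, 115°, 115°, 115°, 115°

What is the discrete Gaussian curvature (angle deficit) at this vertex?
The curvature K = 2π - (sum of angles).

Sum of angles = 920°. K = 360° - 920° = -560°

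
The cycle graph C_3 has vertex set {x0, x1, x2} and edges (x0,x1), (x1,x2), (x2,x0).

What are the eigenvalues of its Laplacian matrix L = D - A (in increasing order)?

The cycle graph C_n has Laplacian eigenvalues λ_k = 2 − 2cos(2πk/n), k = 0, 1, …, n−1. Here n = 3:
k=0: 2 − 2cos(0) = 0.0; k=1: 2 − 2cos(2π/3) = 3.0; k=2: 2 − 2cos(4π/3) = 3.0.
Laplacian eigenvalues (increasing order): [0.0, 3.0, 3.0]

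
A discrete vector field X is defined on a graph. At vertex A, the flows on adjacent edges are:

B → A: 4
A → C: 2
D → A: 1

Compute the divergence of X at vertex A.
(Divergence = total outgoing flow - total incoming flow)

Divergence = sum of outgoing flows = (-4) + 2 + (-1) = -3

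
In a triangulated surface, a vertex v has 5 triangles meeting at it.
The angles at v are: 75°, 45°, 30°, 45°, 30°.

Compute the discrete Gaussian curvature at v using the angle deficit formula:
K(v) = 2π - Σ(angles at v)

Sum of angles = 225°. K = 360° - 225° = 135° = 3π/4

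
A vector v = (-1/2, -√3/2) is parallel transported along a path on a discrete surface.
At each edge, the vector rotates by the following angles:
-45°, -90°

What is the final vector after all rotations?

Total rotation: (-45°) + (-90°) = -135°. Final vector: (-0.2588, 0.9659)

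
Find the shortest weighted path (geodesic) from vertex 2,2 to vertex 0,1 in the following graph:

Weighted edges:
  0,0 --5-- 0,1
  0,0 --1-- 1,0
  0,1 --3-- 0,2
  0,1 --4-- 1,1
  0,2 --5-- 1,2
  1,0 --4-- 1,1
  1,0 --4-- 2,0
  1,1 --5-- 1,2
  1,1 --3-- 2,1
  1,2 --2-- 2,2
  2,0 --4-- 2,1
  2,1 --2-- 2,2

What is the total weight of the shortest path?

Shortest path: 2,2 → 2,1 → 1,1 → 0,1, total weight = 9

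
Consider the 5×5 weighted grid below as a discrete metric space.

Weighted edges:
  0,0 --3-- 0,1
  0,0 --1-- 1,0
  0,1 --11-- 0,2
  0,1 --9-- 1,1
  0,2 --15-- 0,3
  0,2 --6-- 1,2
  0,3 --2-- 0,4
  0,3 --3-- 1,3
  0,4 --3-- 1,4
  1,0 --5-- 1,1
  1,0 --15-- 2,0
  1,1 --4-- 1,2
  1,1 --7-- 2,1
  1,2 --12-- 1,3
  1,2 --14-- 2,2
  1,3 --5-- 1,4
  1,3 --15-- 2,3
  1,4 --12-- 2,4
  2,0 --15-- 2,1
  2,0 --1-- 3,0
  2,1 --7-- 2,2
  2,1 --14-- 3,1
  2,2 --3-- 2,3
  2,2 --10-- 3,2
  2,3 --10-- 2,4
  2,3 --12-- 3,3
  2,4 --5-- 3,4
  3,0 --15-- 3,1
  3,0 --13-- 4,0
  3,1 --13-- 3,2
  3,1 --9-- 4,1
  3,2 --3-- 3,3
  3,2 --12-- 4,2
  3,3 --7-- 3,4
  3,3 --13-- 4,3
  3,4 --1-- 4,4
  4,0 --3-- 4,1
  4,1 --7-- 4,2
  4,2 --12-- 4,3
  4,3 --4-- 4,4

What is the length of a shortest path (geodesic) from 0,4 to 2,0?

Shortest path: 0,4 → 0,3 → 1,3 → 1,2 → 1,1 → 1,0 → 2,0, total weight = 41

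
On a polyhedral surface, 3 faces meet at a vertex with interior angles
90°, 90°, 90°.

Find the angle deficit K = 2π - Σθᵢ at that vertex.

Sum of angles = 270°. K = 360° - 270° = 90°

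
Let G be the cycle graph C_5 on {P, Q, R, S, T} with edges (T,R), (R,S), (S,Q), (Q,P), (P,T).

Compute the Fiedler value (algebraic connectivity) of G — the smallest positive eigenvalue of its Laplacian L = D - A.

The cycle graph C_n has Laplacian eigenvalues λ_k = 2 − 2cos(2πk/n), k = 0, 1, …, n−1. Here n = 5:
k=0: 2 − 2cos(0) = 0.0; k=1: 2 − 2cos(2π/5) = 1.382; k=2: 2 − 2cos(4π/5) = 3.618; k=3: 2 − 2cos(6π/5) = 3.618; k=4: 2 − 2cos(8π/5) = 1.382.
Laplacian eigenvalues: [0.0, 1.382, 1.382, 3.618, 3.618]. Algebraic connectivity (smallest non-zero eigenvalue) = 1.382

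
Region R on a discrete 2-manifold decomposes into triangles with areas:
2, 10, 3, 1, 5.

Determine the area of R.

2 + 10 + 3 + 1 + 5 = 21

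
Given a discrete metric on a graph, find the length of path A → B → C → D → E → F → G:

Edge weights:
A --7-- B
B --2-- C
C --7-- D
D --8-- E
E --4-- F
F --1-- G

Arc length = 7 + 2 + 7 + 8 + 4 + 1 = 29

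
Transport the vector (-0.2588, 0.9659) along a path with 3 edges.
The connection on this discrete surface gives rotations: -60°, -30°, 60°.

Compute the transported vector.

Total rotation: (-60°) + (-30°) + 60° = -30°. Final vector: (0.2588, 0.9659)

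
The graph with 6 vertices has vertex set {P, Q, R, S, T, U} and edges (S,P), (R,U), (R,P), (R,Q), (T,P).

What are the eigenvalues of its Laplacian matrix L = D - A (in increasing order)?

Degrees: deg(P) = 3, deg(Q) = 1, deg(R) = 3, deg(S) = 1, deg(T) = 1, deg(U) = 1.
L = D − A with rows/columns ordered (P, Q, R, S, T, U):
  [ 3,  0, -1, -1, -1,  0]
  [ 0,  1, -1,  0,  0,  0]
  [-1, -1,  3,  0,  0, -1]
  [-1,  0,  0,  1,  0,  0]
  [-1,  0,  0,  0,  1,  0]
  [ 0,  0, -1,  0,  0,  1]
Characteristic polynomial: det(λI − L) = λ(λ² − 5λ + 2)(λ − 1)²(λ − 3).
Roots: λ = 0; (λ² − 5λ + 2) = 0 ⇒ λ = (5 ± √17)/2 ≈ 0.4384, 4.5616; (λ − 1) = 0 ⇒ λ = 1 (multiplicity 2); (λ − 3) = 0 ⇒ λ = 3.
(Check: the roots sum (with multiplicity) to 10, matching trace L = Σdeg = 2·5 = 10.)
Laplacian eigenvalues (increasing order): [0.0, 0.4384, 1.0, 1.0, 3.0, 4.5616]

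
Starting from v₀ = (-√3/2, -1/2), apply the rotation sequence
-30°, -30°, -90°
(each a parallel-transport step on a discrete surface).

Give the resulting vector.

Total rotation: (-30°) + (-30°) + (-90°) = -150°. Final vector: (0.5000, 0.8660)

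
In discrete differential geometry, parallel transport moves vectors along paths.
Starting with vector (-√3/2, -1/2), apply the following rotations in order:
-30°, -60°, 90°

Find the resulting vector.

Total rotation: (-30°) + (-60°) + 90° = 0°. Final vector: (-0.8660, -0.5000)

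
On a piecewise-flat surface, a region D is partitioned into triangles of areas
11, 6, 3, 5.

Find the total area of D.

11 + 6 + 3 + 5 = 25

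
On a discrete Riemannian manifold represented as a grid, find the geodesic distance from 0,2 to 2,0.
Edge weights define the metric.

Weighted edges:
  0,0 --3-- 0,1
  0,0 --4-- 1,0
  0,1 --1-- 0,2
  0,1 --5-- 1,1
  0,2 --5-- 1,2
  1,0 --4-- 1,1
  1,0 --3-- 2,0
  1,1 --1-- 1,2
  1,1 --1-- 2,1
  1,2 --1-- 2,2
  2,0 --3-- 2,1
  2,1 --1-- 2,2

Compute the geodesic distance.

Shortest path: 0,2 → 0,1 → 1,1 → 2,1 → 2,0, total weight = 10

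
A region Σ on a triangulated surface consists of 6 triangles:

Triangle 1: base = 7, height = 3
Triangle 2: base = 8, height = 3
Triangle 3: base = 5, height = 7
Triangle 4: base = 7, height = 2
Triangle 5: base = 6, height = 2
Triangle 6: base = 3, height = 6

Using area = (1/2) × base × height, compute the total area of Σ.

(1/2)×7×3 + (1/2)×8×3 + (1/2)×5×7 + (1/2)×7×2 + (1/2)×6×2 + (1/2)×3×6 = 62.0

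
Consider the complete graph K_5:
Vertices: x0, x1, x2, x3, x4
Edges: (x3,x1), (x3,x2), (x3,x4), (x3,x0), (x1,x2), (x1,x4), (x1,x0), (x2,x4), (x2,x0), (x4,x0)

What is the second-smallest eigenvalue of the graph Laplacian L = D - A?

For the complete graph K_n, L = nI − J (J = all-ones matrix). J has eigenvalues n (once, eigenvector 𝟙) and 0 (multiplicity n−1), so L has eigenvalues 0 (once) and n (multiplicity n−1). Here n = 5: eigenvalue 0 once and 5 with multiplicity 4.
Laplacian eigenvalues: [0.0, 5.0, 5.0, 5.0, 5.0]. Algebraic connectivity (smallest non-zero eigenvalue) = 5.0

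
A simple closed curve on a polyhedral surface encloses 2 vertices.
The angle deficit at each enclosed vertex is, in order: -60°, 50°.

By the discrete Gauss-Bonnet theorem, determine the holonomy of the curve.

Holonomy = total enclosed curvature = (-60°) + 50° = -10°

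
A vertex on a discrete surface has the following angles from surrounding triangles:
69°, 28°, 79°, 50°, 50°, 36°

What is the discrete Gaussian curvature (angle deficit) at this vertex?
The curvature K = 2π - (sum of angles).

Sum of angles = 312°. K = 360° - 312° = 48° = 4π/15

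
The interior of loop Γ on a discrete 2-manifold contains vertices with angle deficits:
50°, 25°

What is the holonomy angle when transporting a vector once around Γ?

Holonomy = total enclosed curvature = 50° + 25° = 75°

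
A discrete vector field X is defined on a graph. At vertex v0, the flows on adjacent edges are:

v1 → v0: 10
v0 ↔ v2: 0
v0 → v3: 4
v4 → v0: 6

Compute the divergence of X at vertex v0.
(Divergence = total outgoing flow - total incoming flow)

Divergence = sum of outgoing flows = (-10) + 0 + 4 + (-6) = -12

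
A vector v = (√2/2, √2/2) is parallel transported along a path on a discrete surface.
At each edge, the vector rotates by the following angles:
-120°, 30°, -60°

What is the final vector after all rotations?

Total rotation: (-120°) + 30° + (-60°) = -150°. Final vector: (-0.2588, -0.9659)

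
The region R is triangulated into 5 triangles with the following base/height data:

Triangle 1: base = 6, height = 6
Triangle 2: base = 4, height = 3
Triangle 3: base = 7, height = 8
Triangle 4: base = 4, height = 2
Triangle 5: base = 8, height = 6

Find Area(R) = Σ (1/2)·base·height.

(1/2)×6×6 + (1/2)×4×3 + (1/2)×7×8 + (1/2)×4×2 + (1/2)×8×6 = 80.0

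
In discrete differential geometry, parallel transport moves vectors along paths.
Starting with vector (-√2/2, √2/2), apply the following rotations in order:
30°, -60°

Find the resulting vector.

Total rotation: 30° + (-60°) = -30°. Final vector: (-0.2588, 0.9659)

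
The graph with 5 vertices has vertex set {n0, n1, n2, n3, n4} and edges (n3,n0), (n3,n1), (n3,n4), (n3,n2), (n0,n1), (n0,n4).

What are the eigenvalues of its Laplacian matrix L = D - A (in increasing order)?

Degrees: deg(n0) = 3, deg(n1) = 2, deg(n2) = 1, deg(n3) = 4, deg(n4) = 2.
L = D − A with rows/columns ordered (n0, n1, n2, n3, n4):
  [ 3, -1,  0, -1, -1]
  [-1,  2,  0, -1,  0]
  [ 0,  0,  1, -1,  0]
  [-1, -1, -1,  4, -1]
  [-1,  0,  0, -1,  2]
Characteristic polynomial: det(λI − L) = λ(λ − 1)(λ − 2)(λ − 4)(λ − 5).
Roots: λ = 0; (λ − 1) = 0 ⇒ λ = 1; (λ − 2) = 0 ⇒ λ = 2; (λ − 4) = 0 ⇒ λ = 4; (λ − 5) = 0 ⇒ λ = 5.
(Check: the roots sum (with multiplicity) to 12, matching trace L = Σdeg = 2·6 = 12.)
Laplacian eigenvalues (increasing order): [0.0, 1.0, 2.0, 4.0, 5.0]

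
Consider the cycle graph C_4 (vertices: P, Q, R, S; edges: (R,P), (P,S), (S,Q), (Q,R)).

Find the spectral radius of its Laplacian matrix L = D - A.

The cycle graph C_n has Laplacian eigenvalues λ_k = 2 − 2cos(2πk/n), k = 0, 1, …, n−1. Here n = 4:
k=0: 2 − 2cos(0) = 0.0; k=1: 2 − 2cos(π/2) = 2.0; k=2: 2 − 2cos(π) = 4.0; k=3: 2 − 2cos(3π/2) = 2.0.
Laplacian eigenvalues: [0.0, 2.0, 2.0, 4.0]. Largest eigenvalue (spectral radius) = 4.0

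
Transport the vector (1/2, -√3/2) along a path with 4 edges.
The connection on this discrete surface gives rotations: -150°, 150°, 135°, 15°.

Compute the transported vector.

Total rotation: (-150°) + 150° + 135° + 15° = 150°. Final vector: (0, 1)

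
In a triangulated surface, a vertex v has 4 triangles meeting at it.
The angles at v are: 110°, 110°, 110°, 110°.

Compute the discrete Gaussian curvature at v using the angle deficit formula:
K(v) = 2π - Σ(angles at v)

Sum of angles = 440°. K = 360° - 440° = -80°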